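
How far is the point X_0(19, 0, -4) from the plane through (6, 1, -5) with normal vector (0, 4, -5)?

9√41/41

The plane has equation n·(r − (6, 1, -5)) = 0, i.e. n·r = 29.
n = (0, 4, -5); n·P − 29 = -9; |n| = √41; distance = 9/√41 = 9√41/41.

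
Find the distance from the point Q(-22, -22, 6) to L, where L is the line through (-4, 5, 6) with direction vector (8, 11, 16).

Direction vector d = (8, 11, 16).
AP = (-18, -27, 0), and AP × d = (-432, 288, 18).
|AP × d|² = 269892 and |d|² = 441, so the distance is √(269892/441) = √612 = 6√17.

6√17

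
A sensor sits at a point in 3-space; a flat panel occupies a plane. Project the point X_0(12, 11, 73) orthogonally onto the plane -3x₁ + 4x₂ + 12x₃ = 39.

The perpendicular from X_0 has direction n = (-3, 4, 12): r = (12, 11, 73) + λ(-3, 4, 12).
Substitute into the plane: n·(X_0 + λn) = 39 gives 884 + 169λ = 39, so λ = -5.
Foot = (12, 11, 73) + (-5)·(-3, 4, 12) = (27, -9, 13).

(27, -9, 13)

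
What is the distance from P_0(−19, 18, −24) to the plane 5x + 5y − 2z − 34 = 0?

n = (5, 5, −2); n·P − 34 = 9; |n| = 3√6; distance = 9/(3√6) = √6/2.

3/√6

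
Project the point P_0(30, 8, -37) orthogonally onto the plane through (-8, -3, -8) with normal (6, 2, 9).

(336/11, 90/11, -398/11)

The perpendicular from P_0 has direction n = (6, 2, 9): r = (30, 8, -37) + μ(6, 2, 9).
Substitute into the plane: n·(P_0 + μn) = -126 gives -137 + 121μ = -126, so μ = 1/11.
Foot = (30, 8, -37) + (1/11)·(6, 2, 9) = (336/11, 90/11, -398/11).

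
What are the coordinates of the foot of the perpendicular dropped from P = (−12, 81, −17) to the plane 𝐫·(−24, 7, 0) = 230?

(12, 74, -17)

n = (−24, 7, 0), |n|² = 625, and n·P − 230 = 625.
t = 625/625 = 1, so the foot is P − t·n = (−12, 81, −17) − 1·(−24, 7, 0) = (12, 74, −17).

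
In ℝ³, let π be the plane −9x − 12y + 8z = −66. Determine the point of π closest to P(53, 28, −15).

(26, -8, 9)

The perpendicular from P has direction n = (−9, −12, 8): r = (53, 28, −15) + μ(−9, −12, 8).
Substitute into the plane: n·(P + μn) = -66 gives -933 + 289μ = -66, so μ = 3.
Foot = (53, 28, −15) + 3·(−9, −12, 8) = (26, −8, 9).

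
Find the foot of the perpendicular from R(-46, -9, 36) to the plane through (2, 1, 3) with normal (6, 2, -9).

(-16, 1, -9)

n = (6, 2, -9), |n|² = 121, and n·R − (-13) = -605.
t = -605/121 = -5, so the foot is R − t·n = (-46, -9, 36) − (-5)·(6, 2, -9) = (-16, 1, -9).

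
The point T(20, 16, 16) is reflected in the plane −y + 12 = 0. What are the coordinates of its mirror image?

(20, 8, 16)

With n = (0, −1, 0), the signed offset is (n·T − (-12))/|n|² = -4/1 = -4.
T' = T − 2t·n = (20, 16, 16) − (-8)·(0, −1, 0) = (20, 8, 16).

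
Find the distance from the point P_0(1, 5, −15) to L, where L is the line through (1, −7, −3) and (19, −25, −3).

A direction vector is d = (18, −18, 0).
AP = (0, 12, −12); AP·d = -216, |AP|² = 288, |d|² = 648.
distance² = |AP|² − (AP·d)²/|d|² = 288 − 46656/648 = 216, so the distance is 6√6.

6√6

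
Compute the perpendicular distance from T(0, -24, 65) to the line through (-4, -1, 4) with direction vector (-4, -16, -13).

Direction vector d = (-4, -16, -13).
AP = (4, -23, 61); AP·d = -441, |AP|² = 4266, |d|² = 441.
distance² = |AP|² − (AP·d)²/|d|² = 4266 − 194481/441 = 3825, so the distance is 15√17.

15√17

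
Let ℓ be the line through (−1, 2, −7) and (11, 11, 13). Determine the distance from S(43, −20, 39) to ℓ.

A direction vector is d = (12, 9, 20).
AP = (44, −22, 46); AP·d = 1250, |AP|² = 4536, |d|² = 625.
distance² = |AP|² − (AP·d)²/|d|² = 4536 − 1562500/625 = 2036, so the distance is 2√509.

2√509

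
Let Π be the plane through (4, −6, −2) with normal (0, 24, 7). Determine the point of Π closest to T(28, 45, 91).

(28, -27, 70)

n = (0, 24, 7), |n|² = 625, and n·T − (-158) = 1875.
t = 1875/625 = 3, so the foot is T − t·n = (28, 45, 91) − 3·(0, 24, 7) = (28, −27, 70).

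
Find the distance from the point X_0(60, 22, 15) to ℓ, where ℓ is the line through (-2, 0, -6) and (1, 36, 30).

√3613

A direction vector is d = (3, 36, 36).
AP = (62, 22, 21), and AP × d = (36, -2169, 2166).
|AP × d|² = 9397413 and |d|² = 2601, so the distance is √(9397413/2601) = √3613.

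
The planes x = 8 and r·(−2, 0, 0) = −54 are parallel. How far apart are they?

19

Divide the second equation by -2 to match normals: x = 27.
With common normal n = (1, 0, 0) (|n| = 1), the distance is |8 − 27|/|n| = 19/1 = 19.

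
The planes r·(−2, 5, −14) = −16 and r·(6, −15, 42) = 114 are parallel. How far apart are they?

Divide the second equation by -3 to match normals: −2x + 5y − 14z = -38.
With common normal n = (−2, 5, −14) (|n| = 15), the distance is |(-16) − (-38)|/|n| = 22/15.

22/15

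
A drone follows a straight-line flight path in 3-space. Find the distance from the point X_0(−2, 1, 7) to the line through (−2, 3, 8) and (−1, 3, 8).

√5

A direction vector is d = (1, 0, 0).
AP = (0, −2, −1); AP·d = 0, |AP|² = 5, |d|² = 1.
distance² = |AP|² − (AP·d)²/|d|² = 5 − 0/1 = 5, so the distance is √5.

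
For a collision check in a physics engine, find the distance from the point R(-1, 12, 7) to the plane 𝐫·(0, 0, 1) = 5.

Normal vector n = (0, 0, 1), and n·(-1, 12, 7) - 5 = 2.
|n| = √(0 + 0 + 1) = 1, so the distance is |2|/1 = 2.

2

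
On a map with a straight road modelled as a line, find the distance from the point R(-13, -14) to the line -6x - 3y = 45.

5√5

The normal to the line is n = (-6, -3) with |n| = 3√5.
|n·R − 45| = |120 − 45| = 75, so the distance is 75/(3√5) = 5√5.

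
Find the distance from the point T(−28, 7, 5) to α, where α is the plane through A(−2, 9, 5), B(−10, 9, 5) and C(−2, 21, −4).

6/5

AB = (−8, 0, 0) and AC = (0, 12, −9), so a normal is n = AB × AC = (0, −72, −96).
Then n·(−28, 7, 5) − (−1128) = 144.
|n| = √(0 + 5184 + 9216) = 120, so the distance is |144|/120 = 6/5.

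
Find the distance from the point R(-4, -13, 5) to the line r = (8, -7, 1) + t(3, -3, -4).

Direction vector d = (3, -3, -4).
AP = (-12, -6, 4), and AP × d = (36, -36, 54).
|AP × d|² = 5508 and |d|² = 34, so the distance is √(5508/34) = √162 = 9√2.

9√2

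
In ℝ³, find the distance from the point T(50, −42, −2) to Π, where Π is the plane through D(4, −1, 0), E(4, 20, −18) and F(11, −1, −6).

DE = (0, 21, −18) and DF = (7, 0, −6), so a normal is n = DE × DF = (−126, −126, −147).
Then n·(50, −42, −2) − (−378) = −336.
|n| = √(15876 + 15876 + 21609) = 231, so the distance is |-336|/231 = 16/11.

16/11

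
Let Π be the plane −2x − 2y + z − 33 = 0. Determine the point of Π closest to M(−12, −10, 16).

(-6, -4, 13)

The perpendicular from M has direction n = (−2, −2, 1): r = (−12, −10, 16) + μ(−2, −2, 1).
Substitute into the plane: n·(M + μn) = 33 gives 60 + 9μ = 33, so μ = -3.
Foot = (−12, −10, 16) + (-3)·(−2, −2, 1) = (−6, −4, 13).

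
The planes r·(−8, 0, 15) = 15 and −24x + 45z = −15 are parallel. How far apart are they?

Divide the second equation by 3 to match normals: −8x + 15z = -5.
Both planes have normal n = (−8, 0, 15), |n| = 17. Any point on the first plane is at distance |(-5) − 15|/|n| = 20/17 from the second.

20/17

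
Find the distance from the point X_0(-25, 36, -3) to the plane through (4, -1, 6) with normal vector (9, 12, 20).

3/25

The plane has equation n·(r − (4, -1, 6)) = 0, i.e. n·r = 144.
Then n·(-25, 36, -3) - 144 = 3.
|n| = √(81 + 144 + 400) = 25, so the distance is |3|/25 = 3/25.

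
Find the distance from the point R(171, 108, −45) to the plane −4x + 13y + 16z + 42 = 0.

Normal vector n = (−4, 13, 16), and n·(171, 108, −45) − (−42) = 42.
|n| = √(16 + 169 + 256) = 21, so the distance is |42|/21 = 2.

2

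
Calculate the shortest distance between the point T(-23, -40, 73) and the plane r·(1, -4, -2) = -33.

24/√21

d = |1·(-23) + (-4)·(-40) + (-2)·73 − (-33)| / √(1 + 16 + 4) = |24| / √21 = 24/√21.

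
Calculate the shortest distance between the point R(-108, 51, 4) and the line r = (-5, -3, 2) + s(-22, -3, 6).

√5065

Direction vector d = (-22, -3, 6).
AP = (-103, 54, 2), and AP × d = (330, 574, 1497).
|AP × d|² = 2679385 and |d|² = 529, so the distance is √(2679385/529) = √5065.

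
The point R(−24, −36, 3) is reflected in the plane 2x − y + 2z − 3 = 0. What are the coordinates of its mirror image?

(-20, -38, 7)

n = (2, −1, 2), |n|² = 9, n·R − 3 = -9, so t = -9/9 = -1.
Foot F = R − (-1)·n = (−22, −37, 5); the reflection is 2F − R = (−20, −38, 7).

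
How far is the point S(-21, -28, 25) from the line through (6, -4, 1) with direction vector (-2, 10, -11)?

3√109

Direction vector d = (-2, 10, -11).
AP = (-27, -24, 24), and AP × d = (24, -345, -318).
|AP × d|² = 220725 and |d|² = 225, so the distance is √(220725/225) = √981 = 3√109.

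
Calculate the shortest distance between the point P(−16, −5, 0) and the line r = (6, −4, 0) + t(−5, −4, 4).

√257

Direction vector d = (−5, −4, 4).
AP = (−22, −1, 0), and AP × d = (−4, 88, 83).
|AP × d|² = 14649 and |d|² = 57, so the distance is √(14649/57) = √257.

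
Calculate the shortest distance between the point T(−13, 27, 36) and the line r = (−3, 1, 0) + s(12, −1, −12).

2√229

Direction vector d = (12, −1, −12).
AP = (−10, 26, 36), and AP × d = (−276, 312, −302).
|AP × d|² = 264724 and |d|² = 289, so the distance is √(264724/289) = √916 = 2√229.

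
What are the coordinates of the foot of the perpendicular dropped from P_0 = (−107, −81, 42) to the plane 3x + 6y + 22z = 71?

(-2467/23, -1875/23, 922/23)

n = (3, 6, 22), |n|² = 529, and n·P_0 − 71 = 46.
t = 46/529 = 2/23, so the foot is P_0 − t·n = (−107, −81, 42) − (2/23)·(3, 6, 22) = (−2467/23, −1875/23, 922/23).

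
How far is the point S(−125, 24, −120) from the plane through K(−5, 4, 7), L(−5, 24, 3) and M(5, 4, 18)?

KL = (0, 20, −4) and KM = (10, 0, 11), so a normal is n = KL × KM = (220, −40, −200).
Then n·(−125, 24, −120) − (−2660) = −1800.
|n| = √(48400 + 1600 + 40000) = 300, so the distance is |-1800|/300 = 6.

6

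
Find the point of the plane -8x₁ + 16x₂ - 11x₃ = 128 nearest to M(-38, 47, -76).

(-6, -17, -32)

The perpendicular from M has direction n = (-8, 16, -11): r = (-38, 47, -76) + t(-8, 16, -11).
Substitute into the plane: n·(M + tn) = 128 gives 1892 + 441t = 128, so t = -4.
Foot = (-38, 47, -76) + (-4)·(-8, 16, -11) = (-6, -17, -32).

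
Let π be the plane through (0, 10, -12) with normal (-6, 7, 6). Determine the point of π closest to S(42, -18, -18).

n = (-6, 7, 6), |n|² = 121, and n·S − (-2) = -484.
t = -484/121 = -4, so the foot is S − t·n = (42, -18, -18) − (-4)·(-6, 7, 6) = (18, 10, 6).

(18, 10, 6)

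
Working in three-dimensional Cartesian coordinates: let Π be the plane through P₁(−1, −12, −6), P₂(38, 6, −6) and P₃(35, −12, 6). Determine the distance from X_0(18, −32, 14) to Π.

14/23

P₁P₂ = (39, 18, 0) and P₁P₃ = (36, 0, 12), so a normal is n = P₁P₂ × P₁P₃ = (216, −468, −648).
Then n·(18, −32, 14) − 9288 = 504.
|n| = √(46656 + 219024 + 419904) = 828, so the distance is |504|/828 = 14/23.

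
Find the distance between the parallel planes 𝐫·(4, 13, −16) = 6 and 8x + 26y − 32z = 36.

Divide the second equation by 2 to match normals: 4x + 13y − 16z = 18.
Both planes have normal n = (4, 13, −16), |n| = 21. Any point on the first plane is at distance |18 − 6|/|n| = 12/21 = 4/7 from the second.

4/7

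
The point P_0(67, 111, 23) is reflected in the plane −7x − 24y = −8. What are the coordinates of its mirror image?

n = (−7, −24, 0), |n|² = 625, n·P_0 − (-8) = -3125, so t = -3125/625 = -5.
Foot F = P_0 − (-5)·n = (32, −9, 23); the reflection is 2F − P_0 = (−3, −129, 23).

(-3, -129, 23)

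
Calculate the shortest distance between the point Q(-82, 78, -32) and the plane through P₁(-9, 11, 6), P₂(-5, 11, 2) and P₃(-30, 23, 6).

25/9

P₁P₂ = (4, 0, -4) and P₁P₃ = (-21, 12, 0), so a normal is n = P₁P₂ × P₁P₃ = (48, 84, 48).
d = |48·(-82) + 84·78 + 48·(-32) − 780| / √(2304 + 7056 + 2304) = |300| / 108 = 25/9.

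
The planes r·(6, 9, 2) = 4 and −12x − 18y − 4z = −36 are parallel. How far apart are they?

Divide the second equation by -2 to match normals: 6x + 9y + 2z = 18.
With common normal n = (6, 9, 2) (|n| = 11), the distance is |4 − 18|/|n| = 14/11.

14/11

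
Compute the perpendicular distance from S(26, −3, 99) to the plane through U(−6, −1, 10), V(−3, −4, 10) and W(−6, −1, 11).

UV = (3, −3, 0) and UW = (0, 0, 1), so a normal is n = UV × UW = (−3, −3, 0).
d = |(-3)·26 + (-3)·(-3) − 21| / √(9 + 9 + 0) = |-90| / (3√2) = 15√2.

15√2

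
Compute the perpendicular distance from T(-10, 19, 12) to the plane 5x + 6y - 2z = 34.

6/√65

d = |5·(-10) + 6·19 + (-2)·12 − 34| / √(25 + 36 + 4) = |6| / √65 = 6√65/65.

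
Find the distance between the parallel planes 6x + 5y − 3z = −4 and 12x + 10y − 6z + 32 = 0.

12/√70

Divide the second equation by 2 to match normals: 6x + 5y − 3z = -16.
With common normal n = (6, 5, −3) (|n| = √70), the distance is |(-4) − (-16)|/|n| = 12/√70.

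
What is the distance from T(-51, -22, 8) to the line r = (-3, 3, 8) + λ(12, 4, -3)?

15

Direction vector d = (12, 4, -3).
AP = (-48, -25, 0); AP·d = -676, |AP|² = 2929, |d|² = 169.
distance² = |AP|² − (AP·d)²/|d|² = 2929 − 456976/169 = 225, so the distance is 15.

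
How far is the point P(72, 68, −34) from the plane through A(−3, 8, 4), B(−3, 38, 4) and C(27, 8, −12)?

AB = (0, 30, 0) and AC = (30, 0, −16), so a normal is n = AB × AC = (−480, 0, −900).
d = |(-480)·72 + (-900)·(-34) − (-2160)| / √(230400 + 0 + 810000) = |-1800| / 1020 = 30/17.

30/17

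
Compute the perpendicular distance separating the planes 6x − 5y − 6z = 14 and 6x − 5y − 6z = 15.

√97/97

With common normal n = (6, −5, −6) (|n| = √97), the distance is |14 − 15|/|n| = 1/√97 = √97/97.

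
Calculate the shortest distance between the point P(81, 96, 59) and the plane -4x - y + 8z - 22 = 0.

10/3

d = |(-4)·81 + (-1)·96 + 8·59 − 22| / √(16 + 1 + 64) = |30| / 9 = 10/3.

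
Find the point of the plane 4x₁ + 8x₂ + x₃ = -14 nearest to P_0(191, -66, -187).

(1691/9, -650/9, -1690/9)

n = (4, 8, 1), |n|² = 81, and n·P_0 − (-14) = 63.
t = 63/81 = 7/9, so the foot is P_0 − t·n = (191, -66, -187) − (7/9)·(4, 8, 1) = (1691/9, -650/9, -1690/9).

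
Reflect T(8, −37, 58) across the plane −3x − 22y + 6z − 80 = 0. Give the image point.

(20, 51, 34)

With n = (−3, −22, 6), the signed offset is (n·T − 80)/|n|² = 1058/529 = 2.
T' = T − 2t·n = (8, −37, 58) − 4·(−3, −22, 6) = (20, 51, 34).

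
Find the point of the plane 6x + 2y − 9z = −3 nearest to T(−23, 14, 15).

(-11, 18, -3)

n = (6, 2, −9), |n|² = 121, and n·T − (-3) = -242.
t = -242/121 = -2, so the foot is T − t·n = (−23, 14, 15) − (-2)·(6, 2, −9) = (−11, 18, −3).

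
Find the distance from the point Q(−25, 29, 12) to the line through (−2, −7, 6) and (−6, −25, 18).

A direction vector is d = (−4, −18, 12).
AP = (−23, 36, 6); AP·d = -484, |AP|² = 1861, |d|² = 484.
distance² = |AP|² − (AP·d)²/|d|² = 1861 − 234256/484 = 1377, so the distance is 9√17.

9√17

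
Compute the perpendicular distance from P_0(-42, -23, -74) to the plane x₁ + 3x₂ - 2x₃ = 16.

3√14/2

Normal vector n = (1, 3, -2), and n·(-42, -23, -74) - 16 = 21.
|n| = √(1 + 9 + 4) = √14, so the distance is |21|/√14 = 3√14/2.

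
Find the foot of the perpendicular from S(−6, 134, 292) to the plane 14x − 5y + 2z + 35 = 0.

(12/5, 131, 1466/5)

n = (14, −5, 2), |n|² = 225, and n·S − (-35) = -135.
t = -135/225 = -3/5, so the foot is S − t·n = (−6, 134, 292) − (-3/5)·(14, −5, 2) = (12/5, 131, 1466/5).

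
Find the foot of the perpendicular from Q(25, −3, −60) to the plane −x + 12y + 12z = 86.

The perpendicular from Q has direction n = (−1, 12, 12): r = (25, −3, −60) + t(−1, 12, 12).
Substitute into the plane: n·(Q + tn) = 86 gives -781 + 289t = 86, so t = 3.
Foot = (25, −3, −60) + 3·(−1, 12, 12) = (22, 33, −24).

(22, 33, -24)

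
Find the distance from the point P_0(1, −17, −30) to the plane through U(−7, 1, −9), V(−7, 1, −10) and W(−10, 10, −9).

UV = (0, 0, −1) and UW = (−3, 9, 0), so a normal is n = UV × UW = (9, 3, 0).
Then n·(1, −17, −30) − (−60) = 18.
|n| = √(81 + 9 + 0) = 3√10, so the distance is |18|/(3√10) = 3√10/5.

3√10/5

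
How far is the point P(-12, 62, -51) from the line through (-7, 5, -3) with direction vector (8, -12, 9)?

Direction vector d = (8, -12, 9).
AP = (-5, 57, -48); AP·d = -1156, |AP|² = 5578, |d|² = 289.
distance² = |AP|² − (AP·d)²/|d|² = 5578 − 1336336/289 = 954, so the distance is 3√106.

3√106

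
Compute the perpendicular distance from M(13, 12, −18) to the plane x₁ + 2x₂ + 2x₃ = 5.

n = (1, 2, 2); n·P − 5 = -4; |n| = 3; distance = 4/3.

4/3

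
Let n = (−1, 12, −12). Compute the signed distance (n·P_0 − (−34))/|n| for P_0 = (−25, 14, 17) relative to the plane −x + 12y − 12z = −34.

n·P_0 − (-34) = 23.
|n| = 17, so the signed distance is 23/17.

23/17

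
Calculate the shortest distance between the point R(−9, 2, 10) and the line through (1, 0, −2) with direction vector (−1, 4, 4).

Direction vector d = (−1, 4, 4).
AP = (−10, 2, 12); AP·d = 66, |AP|² = 248, |d|² = 33.
distance² = |AP|² − (AP·d)²/|d|² = 248 − 4356/33 = 116, so the distance is 2√29.

2√29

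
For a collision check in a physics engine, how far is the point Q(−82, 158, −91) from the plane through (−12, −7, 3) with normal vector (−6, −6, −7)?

8

The plane has equation n·(r − (−12, −7, 3)) = 0, i.e. n·r = 93.
d = |(-6)·(-82) + (-6)·158 + (-7)·(-91) − 93| / √(36 + 36 + 49) = |88| / 11 = 8.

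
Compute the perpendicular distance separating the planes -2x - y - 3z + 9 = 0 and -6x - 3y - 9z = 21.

8√14/7

Divide the second equation by 3 to match normals: -2x - y - 3z = 7.
Both planes have normal n = (-2, -1, -3), |n| = √14. Any point on the first plane is at distance |7 − (-9)|/|n| = 16/√14 from the second.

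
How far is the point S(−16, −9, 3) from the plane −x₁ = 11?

n = (−1, 0, 0); n·P − 11 = 5; |n| = 1; distance = 5/1 = 5.

5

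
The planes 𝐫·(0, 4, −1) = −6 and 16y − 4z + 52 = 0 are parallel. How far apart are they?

Divide the second equation by 4 to match normals: 4y − z = -13.
Both planes have normal n = (0, 4, −1), |n| = √17. Any point on the first plane is at distance |(-13) − (-6)|/|n| = 7/√17 = 7√17/17 from the second.

7/√17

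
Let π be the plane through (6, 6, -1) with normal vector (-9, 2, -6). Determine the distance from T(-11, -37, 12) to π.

The plane has equation n·(r − (6, 6, -1)) = 0, i.e. n·r = -36.
Then n·(-11, -37, 12) - (-36) = -11.
|n| = √(81 + 4 + 36) = 11, so the distance is |-11|/11 = 1.

1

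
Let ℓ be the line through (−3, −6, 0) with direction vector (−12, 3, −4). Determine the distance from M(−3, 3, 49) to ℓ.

3√257

Direction vector d = (−12, 3, −4).
AP = (0, 9, 49), and AP × d = (−183, −588, 108).
|AP × d|² = 390897 and |d|² = 169, so the distance is √(390897/169) = √2313 = 3√257.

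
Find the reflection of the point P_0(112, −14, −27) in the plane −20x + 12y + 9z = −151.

(-48, 82, 45)

n = (−20, 12, 9), |n|² = 625, n·P_0 − (-151) = -2500, so t = -2500/625 = -4.
Foot F = P_0 − (-4)·n = (32, 34, 9); the reflection is 2F − P_0 = (−48, 82, 45).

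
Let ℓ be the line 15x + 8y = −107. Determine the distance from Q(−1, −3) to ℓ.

The normal to the line is n = (15, 8) with |n| = 17.
|n·Q − (-107)| = |-39 − (-107)| = 68, so the distance is 68/17 = 4.

4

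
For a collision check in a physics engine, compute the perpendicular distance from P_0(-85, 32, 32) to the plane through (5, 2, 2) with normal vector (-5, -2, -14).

2

The plane has equation n·(r − (5, 2, 2)) = 0, i.e. n·r = -57.
Then n·(-85, 32, 32) - (-57) = -30.
|n| = √(25 + 4 + 196) = 15, so the distance is |-30|/15 = 2.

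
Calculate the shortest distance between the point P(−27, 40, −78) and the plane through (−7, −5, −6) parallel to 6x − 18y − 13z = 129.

6/23

Parallel planes share the normal n = (6, −18, −13); since (−7, −5, −6) lies on the plane, its equation is 6x − 18y − 13z = 126.
Then n·(−27, 40, −78) − 126 = 6.
|n| = √(36 + 324 + 169) = 23, so the distance is |6|/23 = 6/23.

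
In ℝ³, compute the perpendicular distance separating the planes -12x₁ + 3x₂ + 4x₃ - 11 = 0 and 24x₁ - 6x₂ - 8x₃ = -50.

14/13

Divide the second equation by -2 to match normals: -12x₁ + 3x₂ + 4x₃ = 25.
Both planes have normal n = (-12, 3, 4), |n| = 13. Any point on the first plane is at distance |25 − 11|/|n| = 14/13 from the second.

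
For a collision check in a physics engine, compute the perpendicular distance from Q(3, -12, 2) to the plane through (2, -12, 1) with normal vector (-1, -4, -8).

The plane has equation n·(r − (2, -12, 1)) = 0, i.e. n·r = 38.
d = |(-1)·3 + (-4)·(-12) + (-8)·2 − 38| / √(1 + 16 + 64) = |-9| / 9 = 1.

1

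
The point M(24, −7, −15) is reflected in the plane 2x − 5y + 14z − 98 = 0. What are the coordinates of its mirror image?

n = (2, −5, 14), |n|² = 225, n·M − 98 = -225, so t = -225/225 = -1.
Foot F = M − (-1)·n = (26, −12, −1); the reflection is 2F − M = (28, −17, 13).

(28, -17, 13)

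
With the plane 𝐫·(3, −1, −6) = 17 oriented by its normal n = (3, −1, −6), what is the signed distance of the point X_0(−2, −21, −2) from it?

n·X_0 − 17 = 10.
|n| = √46, so the signed distance is 10/√46.

10/√46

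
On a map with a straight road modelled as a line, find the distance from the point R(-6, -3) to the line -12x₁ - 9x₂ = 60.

13/5

The normal to the line is n = (-12, -9) with |n| = 15.
|n·R − 60| = |99 − 60| = 39, so the distance is 39/15 = 13/5.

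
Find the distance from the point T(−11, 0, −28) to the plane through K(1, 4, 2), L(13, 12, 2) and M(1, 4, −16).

12/√13

KL = (12, 8, 0) and KM = (0, 0, −18), so a normal is n = KL × KM = (−144, 216, 0).
Then n·(−11, 0, −28) − 720 = 864.
|n| = √(20736 + 46656 + 0) = 72√13, so the distance is |864|/(72√13) = 12/√13.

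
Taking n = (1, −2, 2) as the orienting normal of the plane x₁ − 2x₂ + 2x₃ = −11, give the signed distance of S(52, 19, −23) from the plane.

n·S − (-11) = -21.
|n| = 3, so the signed distance is -21/3 = -7.

-7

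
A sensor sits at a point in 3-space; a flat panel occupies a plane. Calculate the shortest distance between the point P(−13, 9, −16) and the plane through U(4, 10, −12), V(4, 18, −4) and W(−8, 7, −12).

29/√33

UV = (0, 8, 8) and UW = (−12, −3, 0), so a normal is n = UV × UW = (24, −96, 96).
Then n·(−13, 9, −16) − (−2016) = −696.
|n| = √(576 + 9216 + 9216) = 24√33, so the distance is |-696|/(24√33) = 29/√33.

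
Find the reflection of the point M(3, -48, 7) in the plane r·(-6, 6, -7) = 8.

n = (-6, 6, -7), |n|² = 121, n·M − 8 = -363, so t = -363/121 = -3.
Foot F = M − (-3)·n = (-15, -30, -14); the reflection is 2F − M = (-33, -12, -35).

(-33, -12, -35)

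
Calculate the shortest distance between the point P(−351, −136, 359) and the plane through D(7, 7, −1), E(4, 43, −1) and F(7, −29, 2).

7

DE = (−3, 36, 0) and DF = (0, −36, 3), so a normal is n = DE × DF = (108, 9, 108).
Then n·(−351, −136, 359) − 711 = −1071.
|n| = √(11664 + 81 + 11664) = 153, so the distance is |-1071|/153 = 7.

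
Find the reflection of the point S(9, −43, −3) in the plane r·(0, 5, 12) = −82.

n = (0, 5, 12), |n|² = 169, n·S − (-82) = -169, so t = -169/169 = -1.
Foot F = S − (-1)·n = (9, −38, 9); the reflection is 2F − S = (9, −33, 21).

(9, -33, 21)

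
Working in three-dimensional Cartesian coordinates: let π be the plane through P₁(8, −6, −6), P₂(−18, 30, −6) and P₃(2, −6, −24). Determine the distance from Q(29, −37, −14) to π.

P₁P₂ = (−26, 36, 0) and P₁P₃ = (−6, 0, −18), so a normal is n = P₁P₂ × P₁P₃ = (−648, −468, 216).
d = |(-648)·29 + (-468)·(-37) + 216·(-14) − (-3672)| / √(419904 + 219024 + 46656) = |-828| / 828 = 1.

1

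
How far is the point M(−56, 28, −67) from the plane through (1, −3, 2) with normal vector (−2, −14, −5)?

The plane has equation n·(r − (1, −3, 2)) = 0, i.e. n·r = 30.
d = |(-2)·(-56) + (-14)·28 + (-5)·(-67) − 30| / √(4 + 196 + 25) = |25| / 15 = 5/3.

5/3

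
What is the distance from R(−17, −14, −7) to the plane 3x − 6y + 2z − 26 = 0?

1

Normal vector n = (3, −6, 2), and n·(−17, −14, −7) − 26 = −7.
|n| = √(9 + 36 + 4) = 7, so the distance is |-7|/7 = 1.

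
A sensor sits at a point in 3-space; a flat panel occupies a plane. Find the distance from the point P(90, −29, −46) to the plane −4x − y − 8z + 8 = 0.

5

d = |(-4)·90 + (-1)·(-29) + (-8)·(-46) − (-8)| / √(16 + 1 + 64) = |45| / 9 = 5.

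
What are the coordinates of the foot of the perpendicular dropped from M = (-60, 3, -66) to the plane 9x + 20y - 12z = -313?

(-69, -17, -54)

The perpendicular from M has direction n = (9, 20, -12): r = (-60, 3, -66) + t(9, 20, -12).
Substitute into the plane: n·(M + tn) = -313 gives 312 + 625t = -313, so t = -1.
Foot = (-60, 3, -66) + (-1)·(9, 20, -12) = (-69, -17, -54).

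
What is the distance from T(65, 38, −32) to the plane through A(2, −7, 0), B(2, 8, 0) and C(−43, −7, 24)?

AB = (0, 15, 0) and AC = (−45, 0, 24), so a normal is n = AB × AC = (360, 0, 675).
d = |360·65 + 675·(-32) − 720| / √(129600 + 0 + 455625) = |1080| / 765 = 24/17.

24/17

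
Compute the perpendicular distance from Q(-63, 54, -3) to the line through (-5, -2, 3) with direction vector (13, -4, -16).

2√1193

Direction vector d = (13, -4, -16).
AP = (-58, 56, -6), and AP × d = (-920, -1006, -496).
|AP × d|² = 2104452 and |d|² = 441, so the distance is √(2104452/441) = √4772 = 2√1193.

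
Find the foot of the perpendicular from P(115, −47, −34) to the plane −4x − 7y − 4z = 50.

n = (−4, −7, −4), |n|² = 81, and n·P − 50 = -45.
t = -45/81 = -5/9, so the foot is P − t·n = (115, −47, −34) − (-5/9)·(−4, −7, −4) = (1015/9, −458/9, −326/9).

(1015/9, -458/9, -326/9)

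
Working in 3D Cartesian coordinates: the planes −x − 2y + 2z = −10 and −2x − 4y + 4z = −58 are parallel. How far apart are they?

19/3

Divide the second equation by 2 to match normals: −x − 2y + 2z = -29.
With common normal n = (−1, −2, 2) (|n| = 3), the distance is |(-10) − (-29)|/|n| = 19/3.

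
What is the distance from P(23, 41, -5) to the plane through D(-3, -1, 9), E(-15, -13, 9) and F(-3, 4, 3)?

DE = (-12, -12, 0) and DF = (0, 5, -6), so a normal is n = DE × DF = (72, -72, -60).
d = |72·23 + (-72)·41 + (-60)·(-5) − (-684)| / √(5184 + 5184 + 3600) = |-312| / (12√97) = 26/√97.

26/√97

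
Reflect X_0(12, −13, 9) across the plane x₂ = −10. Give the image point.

(12, -7, 9)

n = (0, 1, 0), |n|² = 1, n·X_0 − (-10) = -3, so t = -3/1 = -3.
Foot F = X_0 − (-3)·n = (12, −10, 9); the reflection is 2F − X_0 = (12, −7, 9).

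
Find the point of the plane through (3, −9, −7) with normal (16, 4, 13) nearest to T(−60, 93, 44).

n = (16, 4, 13), |n|² = 441, and n·T − (-79) = 63.
t = 63/441 = 1/7, so the foot is T − t·n = (−60, 93, 44) − (1/7)·(16, 4, 13) = (−436/7, 647/7, 295/7).

(-436/7, 647/7, 295/7)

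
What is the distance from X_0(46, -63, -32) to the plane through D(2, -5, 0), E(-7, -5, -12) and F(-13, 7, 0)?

DE = (-9, 0, -12) and DF = (-15, 12, 0), so a normal is n = DE × DF = (144, 180, -108).
Then n·(46, -63, -32) - (-612) = -648.
|n| = √(20736 + 32400 + 11664) = 180√2, so the distance is |-648|/(180√2) = 9√2/5.

9√2/5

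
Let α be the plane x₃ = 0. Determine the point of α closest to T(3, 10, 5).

n = (0, 0, 1), |n|² = 1, and n·T − 0 = 5.
t = 5/1 = 5, so the foot is T − t·n = (3, 10, 5) − 5·(0, 0, 1) = (3, 10, 0).

(3, 10, 0)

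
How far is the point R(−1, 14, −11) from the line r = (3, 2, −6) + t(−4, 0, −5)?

Direction vector d = (−4, 0, −5).
AP = (−4, 12, −5); AP·d = 41, |AP|² = 185, |d|² = 41.
distance² = |AP|² − (AP·d)²/|d|² = 185 − 1681/41 = 144, so the distance is 12.

12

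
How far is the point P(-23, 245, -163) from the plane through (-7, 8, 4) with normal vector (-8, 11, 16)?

3

The plane has equation n·(r − (-7, 8, 4)) = 0, i.e. n·r = 208.
d = |(-8)·(-23) + 11·245 + 16·(-163) − 208| / √(64 + 121 + 256) = |63| / 21 = 3.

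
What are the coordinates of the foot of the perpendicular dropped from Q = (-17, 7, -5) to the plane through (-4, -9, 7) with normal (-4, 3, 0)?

The perpendicular from Q has direction n = (-4, 3, 0): r = (-17, 7, -5) + t(-4, 3, 0).
Substitute into the plane: n·(Q + tn) = -11 gives 89 + 25t = -11, so t = -4.
Foot = (-17, 7, -5) + (-4)·(-4, 3, 0) = (-1, -5, -5).

(-1, -5, -5)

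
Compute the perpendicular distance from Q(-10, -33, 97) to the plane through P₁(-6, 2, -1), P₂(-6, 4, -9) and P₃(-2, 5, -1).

15√26/13

P₁P₂ = (0, 2, -8) and P₁P₃ = (4, 3, 0), so a normal is n = P₁P₂ × P₁P₃ = (24, -32, -8).
Then n·(-10, -33, 97) - (-200) = 240.
|n| = √(576 + 1024 + 64) = 8√26, so the distance is |240|/(8√26) = 15√26/13.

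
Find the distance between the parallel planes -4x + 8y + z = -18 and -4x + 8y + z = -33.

5/3

Both planes have normal n = (-4, 8, 1), |n| = 9. Any point on the first plane is at distance |(-33) − (-18)|/|n| = 15/9 = 5/3 from the second.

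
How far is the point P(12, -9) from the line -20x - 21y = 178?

The normal to the line is n = (-20, -21) with |n| = 29.
|n·P − 178| = |-51 − 178| = 229, so the distance is 229/29.

229/29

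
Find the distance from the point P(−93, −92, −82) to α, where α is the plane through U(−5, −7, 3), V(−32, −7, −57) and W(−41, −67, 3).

1

UV = (−27, 0, −60) and UW = (−36, −60, 0), so a normal is n = UV × UW = (−3600, 2160, 1620).
Then n·(−93, −92, −82) − 7740 = −4500.
|n| = √(12960000 + 4665600 + 2624400) = 4500, so the distance is |-4500|/4500 = 1.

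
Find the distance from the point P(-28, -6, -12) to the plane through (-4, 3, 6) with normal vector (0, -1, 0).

9

The plane has equation n·(r − (-4, 3, 6)) = 0, i.e. n·r = -3.
Then n·(-28, -6, -12) - (-3) = 9.
|n| = √(0 + 1 + 0) = 1, so the distance is |9|/1 = 9.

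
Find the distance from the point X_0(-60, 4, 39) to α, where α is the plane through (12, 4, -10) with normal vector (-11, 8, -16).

The plane has equation n·(r − (12, 4, -10)) = 0, i.e. n·r = 60.
Then n·(-60, 4, 39) - 60 = 8.
|n| = √(121 + 64 + 256) = 21, so the distance is |8|/21 = 8/21.

8/21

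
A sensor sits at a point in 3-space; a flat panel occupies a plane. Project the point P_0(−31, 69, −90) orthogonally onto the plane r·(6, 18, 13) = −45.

The perpendicular from P_0 has direction n = (6, 18, 13): r = (−31, 69, −90) + μ(6, 18, 13).
Substitute into the plane: n·(P_0 + μn) = -45 gives -114 + 529μ = -45, so μ = 3/23.
Foot = (−31, 69, −90) + (3/23)·(6, 18, 13) = (−695/23, 1641/23, −2031/23).

(-695/23, 1641/23, -2031/23)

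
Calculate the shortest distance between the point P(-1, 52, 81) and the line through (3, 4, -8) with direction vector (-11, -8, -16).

7√65

Direction vector d = (-11, -8, -16).
AP = (-4, 48, 89), and AP × d = (-56, -1043, 560).
|AP × d|² = 1404585 and |d|² = 441, so the distance is √(1404585/441) = √3185 = 7√65.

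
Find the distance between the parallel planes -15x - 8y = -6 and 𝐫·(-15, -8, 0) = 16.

22/17

Both planes have normal n = (-15, -8, 0), |n| = 17. Any point on the first plane is at distance |16 − (-6)|/|n| = 22/17 from the second.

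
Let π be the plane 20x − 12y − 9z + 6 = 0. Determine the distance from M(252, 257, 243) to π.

d = |20·252 + (-12)·257 + (-9)·243 − (-6)| / √(400 + 144 + 81) = |-225| / 25 = 9.

9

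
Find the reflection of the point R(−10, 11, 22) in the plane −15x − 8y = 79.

n = (−15, −8, 0), |n|² = 289, n·R − 79 = -17, so t = -17/289 = -1/17.
Foot F = R − (-1/17)·n = (−185/17, 179/17, 22); the reflection is 2F − R = (−200/17, 171/17, 22).

(-200/17, 171/17, 22)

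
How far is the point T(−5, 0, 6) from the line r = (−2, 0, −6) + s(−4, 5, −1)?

3√17

Direction vector d = (−4, 5, −1).
AP = (−3, 0, 12), and AP × d = (−60, −51, −15).
|AP × d|² = 6426 and |d|² = 42, so the distance is √(6426/42) = √153 = 3√17.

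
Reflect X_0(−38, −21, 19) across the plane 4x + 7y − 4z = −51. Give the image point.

n = (4, 7, −4), |n|² = 81, n·X_0 − (-51) = -324, so t = -324/81 = -4.
Foot F = X_0 − (-4)·n = (−22, 7, 3); the reflection is 2F − X_0 = (−6, 35, −13).

(-6, 35, -13)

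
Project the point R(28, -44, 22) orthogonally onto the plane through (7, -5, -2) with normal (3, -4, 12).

(19, -32, -14)

The perpendicular from R has direction n = (3, -4, 12): r = (28, -44, 22) + μ(3, -4, 12).
Substitute into the plane: n·(R + μn) = 17 gives 524 + 169μ = 17, so μ = -3.
Foot = (28, -44, 22) + (-3)·(3, -4, 12) = (19, -32, -14).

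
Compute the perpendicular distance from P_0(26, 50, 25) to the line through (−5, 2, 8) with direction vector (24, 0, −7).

Direction vector d = (24, 0, −7).
AP = (31, 48, 17), and AP × d = (−336, 625, −1152).
|AP × d|² = 1830625 and |d|² = 625, so the distance is √(1830625/625) = √2929.

√2929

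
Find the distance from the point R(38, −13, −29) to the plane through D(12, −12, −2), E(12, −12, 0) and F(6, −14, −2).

DE = (0, 0, 2) and DF = (−6, −2, 0), so a normal is n = DE × DF = (4, −12, 0).
Then n·(38, −13, −29) − 192 = 116.
|n| = √(16 + 144 + 0) = 4√10, so the distance is |116|/(4√10) = 29/√10.

29√10/10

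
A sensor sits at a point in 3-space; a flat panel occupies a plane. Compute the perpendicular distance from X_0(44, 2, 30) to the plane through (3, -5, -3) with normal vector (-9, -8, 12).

The plane has equation n·(r − (3, -5, -3)) = 0, i.e. n·r = -23.
Then n·(44, 2, 30) - (-23) = -29.
|n| = √(81 + 64 + 144) = 17, so the distance is |-29|/17 = 29/17.

29/17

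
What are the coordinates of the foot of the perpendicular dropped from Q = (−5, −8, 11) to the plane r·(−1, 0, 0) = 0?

(0, -8, 11)

The perpendicular from Q has direction n = (−1, 0, 0): r = (−5, −8, 11) + μ(−1, 0, 0).
Substitute into the plane: n·(Q + μn) = 0 gives 5 + 1μ = 0, so μ = -5.
Foot = (−5, −8, 11) + (-5)·(−1, 0, 0) = (0, −8, 11).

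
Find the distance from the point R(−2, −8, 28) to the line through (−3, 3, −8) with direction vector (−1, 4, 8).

√689

Direction vector d = (−1, 4, 8).
AP = (1, −11, 36); AP·d = 243, |AP|² = 1418, |d|² = 81.
distance² = |AP|² − (AP·d)²/|d|² = 1418 − 59049/81 = 689, so the distance is √689.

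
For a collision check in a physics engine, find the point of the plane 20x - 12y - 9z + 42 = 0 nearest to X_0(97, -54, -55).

The perpendicular from X_0 has direction n = (20, -12, -9): r = (97, -54, -55) + λ(20, -12, -9).
Substitute into the plane: n·(X_0 + λn) = -42 gives 3083 + 625λ = -42, so λ = -5.
Foot = (97, -54, -55) + (-5)·(20, -12, -9) = (-3, 6, -10).

(-3, 6, -10)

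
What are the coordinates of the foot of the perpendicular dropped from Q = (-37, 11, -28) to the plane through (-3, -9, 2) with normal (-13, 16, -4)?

(-11, -21, -20)

n = (-13, 16, -4), |n|² = 441, and n·Q − (-113) = 882.
t = 882/441 = 2, so the foot is Q − t·n = (-37, 11, -28) − 2·(-13, 16, -4) = (-11, -21, -20).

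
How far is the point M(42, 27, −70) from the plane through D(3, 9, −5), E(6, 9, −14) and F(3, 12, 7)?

20/√26

DE = (3, 0, −9) and DF = (0, 3, 12), so a normal is n = DE × DF = (27, −36, 9).
d = |27·42 + (-36)·27 + 9·(-70) − (-288)| / √(729 + 1296 + 81) = |-180| / (9√26) = 10√26/13.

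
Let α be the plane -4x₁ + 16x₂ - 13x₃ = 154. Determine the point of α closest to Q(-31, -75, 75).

(-51, 5, 10)

The perpendicular from Q has direction n = (-4, 16, -13): r = (-31, -75, 75) + μ(-4, 16, -13).
Substitute into the plane: n·(Q + μn) = 154 gives -2051 + 441μ = 154, so μ = 5.
Foot = (-31, -75, 75) + 5·(-4, 16, -13) = (-51, 5, 10).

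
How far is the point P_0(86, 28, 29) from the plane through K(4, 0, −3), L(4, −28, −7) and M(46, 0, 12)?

KL = (0, −28, −4) and KM = (42, 0, 15), so a normal is n = KL × KM = (−420, −168, 1176).
Then n·(86, 28, 29) − (−5208) = −1512.
|n| = √(176400 + 28224 + 1382976) = 1260, so the distance is |-1512|/1260 = 6/5.

6/5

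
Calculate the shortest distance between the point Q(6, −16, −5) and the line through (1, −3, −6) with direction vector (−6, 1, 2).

Direction vector d = (−6, 1, 2).
AP = (5, −13, 1), and AP × d = (−27, −16, −73).
|AP × d|² = 6314 and |d|² = 41, so the distance is √(6314/41) = √154.

√154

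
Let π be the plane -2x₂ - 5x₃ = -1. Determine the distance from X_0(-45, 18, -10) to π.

Normal vector n = (0, -2, -5), and n·(-45, 18, -10) - (-1) = 15.
|n| = √(0 + 4 + 25) = √29, so the distance is |15|/√29 = 15√29/29.

15√29/29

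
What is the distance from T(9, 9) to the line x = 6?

3

d = |1·9 + 0·9 − 6| / √(1 + 0) = |3|/1 = 3.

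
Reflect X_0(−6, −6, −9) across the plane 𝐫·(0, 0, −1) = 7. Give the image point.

(-6, -6, -5)

With n = (0, 0, −1), the signed offset is (n·X_0 − 7)/|n|² = 2/1 = 2.
X_0' = X_0 − 2t·n = (−6, −6, −9) − 4·(0, 0, −1) = (−6, −6, −5).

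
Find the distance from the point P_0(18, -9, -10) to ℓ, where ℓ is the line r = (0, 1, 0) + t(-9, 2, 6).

Direction vector d = (-9, 2, 6).
AP = (18, -10, -10); AP·d = -242, |AP|² = 524, |d|² = 121.
distance² = |AP|² − (AP·d)²/|d|² = 524 − 58564/121 = 40, so the distance is 2√10.

2√10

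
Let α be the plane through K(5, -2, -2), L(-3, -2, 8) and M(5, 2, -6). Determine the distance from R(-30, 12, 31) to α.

13/√57

KL = (-8, 0, 10) and KM = (0, 4, -4), so a normal is n = KL × KM = (-40, -32, -32).
n = (-40, -32, -32); n·P − (-72) = -104; |n| = 8√57; distance = 104/(8√57) = 13/√57.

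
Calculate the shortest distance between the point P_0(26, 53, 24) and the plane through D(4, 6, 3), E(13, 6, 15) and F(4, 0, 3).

5

DE = (9, 0, 12) and DF = (0, −6, 0), so a normal is n = DE × DF = (72, 0, −54).
d = |72·26 + (-54)·24 − 126| / √(5184 + 0 + 2916) = |450| / 90 = 5.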